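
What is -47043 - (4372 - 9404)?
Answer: -42011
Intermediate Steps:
-47043 - (4372 - 9404) = -47043 - 1*(-5032) = -47043 + 5032 = -42011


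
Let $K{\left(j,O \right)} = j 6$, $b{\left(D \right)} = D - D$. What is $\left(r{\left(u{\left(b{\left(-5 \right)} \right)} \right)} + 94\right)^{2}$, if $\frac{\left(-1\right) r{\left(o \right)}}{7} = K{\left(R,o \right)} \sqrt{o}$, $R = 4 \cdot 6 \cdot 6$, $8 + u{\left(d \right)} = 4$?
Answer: $-146304380 - 2274048 i \approx -1.463 \cdot 10^{8} - 2.274 \cdot 10^{6} i$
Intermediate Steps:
$b{\left(D \right)} = 0$
$u{\left(d \right)} = -4$ ($u{\left(d \right)} = -8 + 4 = -4$)
$R = 144$ ($R = 24 \cdot 6 = 144$)
$K{\left(j,O \right)} = 6 j$
$r{\left(o \right)} = - 6048 \sqrt{o}$ ($r{\left(o \right)} = - 7 \cdot 6 \cdot 144 \sqrt{o} = - 7 \cdot 864 \sqrt{o} = - 6048 \sqrt{o}$)
$\left(r{\left(u{\left(b{\left(-5 \right)} \right)} \right)} + 94\right)^{2} = \left(- 6048 \sqrt{-4} + 94\right)^{2} = \left(- 6048 \cdot 2 i + 94\right)^{2} = \left(- 12096 i + 94\right)^{2} = \left(94 - 12096 i\right)^{2}$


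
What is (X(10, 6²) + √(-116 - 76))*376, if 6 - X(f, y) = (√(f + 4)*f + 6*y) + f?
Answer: -82720 - 3760*√14 + 3008*I*√3 ≈ -96789.0 + 5210.0*I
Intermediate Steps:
X(f, y) = 6 - f - 6*y - f*√(4 + f) (X(f, y) = 6 - ((√(f + 4)*f + 6*y) + f) = 6 - ((√(4 + f)*f + 6*y) + f) = 6 - ((f*√(4 + f) + 6*y) + f) = 6 - ((6*y + f*√(4 + f)) + f) = 6 - (f + 6*y + f*√(4 + f)) = 6 + (-f - 6*y - f*√(4 + f)) = 6 - f - 6*y - f*√(4 + f))
(X(10, 6²) + √(-116 - 76))*376 = ((6 - 1*10 - 6*6² - 1*10*√(4 + 10)) + √(-116 - 76))*376 = ((6 - 10 - 6*36 - 1*10*√14) + √(-192))*376 = ((6 - 10 - 216 - 10*√14) + 8*I*√3)*376 = ((-220 - 10*√14) + 8*I*√3)*376 = (-220 - 10*√14 + 8*I*√3)*376 = -82720 - 3760*√14 + 3008*I*√3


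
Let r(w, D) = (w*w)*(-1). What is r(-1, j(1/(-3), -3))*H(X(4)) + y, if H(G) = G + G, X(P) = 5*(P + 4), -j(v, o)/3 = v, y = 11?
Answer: -69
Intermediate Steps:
j(v, o) = -3*v
X(P) = 20 + 5*P (X(P) = 5*(4 + P) = 20 + 5*P)
r(w, D) = -w**2 (r(w, D) = w**2*(-1) = -w**2)
H(G) = 2*G
r(-1, j(1/(-3), -3))*H(X(4)) + y = (-1*(-1)**2)*(2*(20 + 5*4)) + 11 = (-1*1)*(2*(20 + 20)) + 11 = -2*40 + 11 = -1*80 + 11 = -80 + 11 = -69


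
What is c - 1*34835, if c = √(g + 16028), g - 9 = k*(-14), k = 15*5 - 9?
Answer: -34835 + √15113 ≈ -34712.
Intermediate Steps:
k = 66 (k = 75 - 9 = 66)
g = -915 (g = 9 + 66*(-14) = 9 - 924 = -915)
c = √15113 (c = √(-915 + 16028) = √15113 ≈ 122.93)
c - 1*34835 = √15113 - 1*34835 = √15113 - 34835 = -34835 + √15113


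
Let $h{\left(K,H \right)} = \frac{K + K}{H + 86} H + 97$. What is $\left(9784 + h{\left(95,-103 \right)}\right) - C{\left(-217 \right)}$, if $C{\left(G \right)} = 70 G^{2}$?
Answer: $- \frac{55848363}{17} \approx -3.2852 \cdot 10^{6}$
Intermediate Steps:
$h{\left(K,H \right)} = 97 + \frac{2 H K}{86 + H}$ ($h{\left(K,H \right)} = \frac{2 K}{86 + H} H + 97 = \frac{2 H K}{86 + H} + 97 = 97 + \frac{2 H K}{86 + H}$)
$\left(9784 + h{\left(95,-103 \right)}\right) - C{\left(-217 \right)} = \left(9784 + \frac{8342 + 97 \left(-103\right) + 2 \left(-103\right) 95}{86 - 103}\right) - 70 \left(-217\right)^{2} = \left(9784 + \frac{8342 - 9991 - 19570}{-17}\right) - 70 \cdot 47089 = \left(9784 - - \frac{21219}{17}\right) - 3296230 = \left(9784 + \frac{21219}{17}\right) - 3296230 = \frac{187547}{17} - 3296230 = - \frac{55848363}{17}$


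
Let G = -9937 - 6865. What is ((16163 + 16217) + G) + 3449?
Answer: 19027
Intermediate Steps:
G = -16802
((16163 + 16217) + G) + 3449 = ((16163 + 16217) - 16802) + 3449 = (32380 - 16802) + 3449 = 15578 + 3449 = 19027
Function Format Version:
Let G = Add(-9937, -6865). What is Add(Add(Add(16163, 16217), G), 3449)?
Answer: 19027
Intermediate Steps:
G = -16802
Add(Add(Add(16163, 16217), G), 3449) = Add(Add(Add(16163, 16217), -16802), 3449) = Add(Add(32380, -16802), 3449) = Add(15578, 3449) = 19027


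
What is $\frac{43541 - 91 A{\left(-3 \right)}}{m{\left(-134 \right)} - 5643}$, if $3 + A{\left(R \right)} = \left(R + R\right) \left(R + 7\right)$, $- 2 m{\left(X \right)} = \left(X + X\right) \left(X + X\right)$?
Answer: $- \frac{45998}{41555} \approx -1.1069$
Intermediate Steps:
$m{\left(X \right)} = - 2 X^{2}$ ($m{\left(X \right)} = - \frac{\left(X + X\right) \left(X + X\right)}{2} = - \frac{2 X 2 X}{2} = - \frac{4 X^{2}}{2} = - 2 X^{2}$)
$A{\left(R \right)} = -3 + 2 R \left(7 + R\right)$ ($A{\left(R \right)} = -3 + \left(R + R\right) \left(R + 7\right) = -3 + 2 R \left(7 + R\right)$)
$\frac{43541 - 91 A{\left(-3 \right)}}{m{\left(-134 \right)} - 5643} = \frac{43541 - 91 \left(-3 + 2 \left(-3\right)^{2} + 14 \left(-3\right)\right)}{- 2 \left(-134\right)^{2} - 5643} = \frac{43541 - 91 \left(-3 + 2 \cdot 9 - 42\right)}{\left(-2\right) 17956 - 5643} = \frac{43541 - 91 \left(-3 + 18 - 42\right)}{-35912 - 5643} = \frac{43541 - -2457}{-41555} = \left(43541 + 2457\right) \left(- \frac{1}{41555}\right) = 45998 \left(- \frac{1}{41555}\right) = - \frac{45998}{41555}$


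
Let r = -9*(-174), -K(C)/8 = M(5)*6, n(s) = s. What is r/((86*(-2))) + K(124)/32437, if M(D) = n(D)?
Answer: -25418811/2789582 ≈ -9.1120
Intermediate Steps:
M(D) = D
K(C) = -240 (K(C) = -40*6 = -8*30 = -240)
r = 1566
r/((86*(-2))) + K(124)/32437 = 1566/((86*(-2))) - 240/32437 = 1566/(-172) - 240*1/32437 = 1566*(-1/172) - 240/32437 = -783/86 - 240/32437 = -25418811/2789582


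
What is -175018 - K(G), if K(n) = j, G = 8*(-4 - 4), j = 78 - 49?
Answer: -175047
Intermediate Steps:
j = 29
G = -64 (G = 8*(-8) = -64)
K(n) = 29
-175018 - K(G) = -175018 - 1*29 = -175018 - 29 = -175047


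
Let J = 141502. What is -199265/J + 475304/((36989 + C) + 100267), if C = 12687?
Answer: 37378074713/21217234386 ≈ 1.7617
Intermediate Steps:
-199265/J + 475304/((36989 + C) + 100267) = -199265/141502 + 475304/((36989 + 12687) + 100267) = -199265*1/141502 + 475304/(49676 + 100267) = -199265/141502 + 475304/149943 = 37378074713/21217234386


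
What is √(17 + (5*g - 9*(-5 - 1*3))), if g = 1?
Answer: √94 ≈ 9.6954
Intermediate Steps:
√(17 + (5*g - 9*(-5 - 1*3))) = √(17 + (5*1 - 9*(-5 - 1*3))) = √(17 + (5 - 9*(-5 - 3))) = √(17 + (5 - 9*(-8))) = √(17 + (5 + 72)) = √(17 + 77) = √94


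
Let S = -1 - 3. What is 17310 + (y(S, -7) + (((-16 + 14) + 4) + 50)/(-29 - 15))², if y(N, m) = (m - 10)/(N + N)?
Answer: 134055529/7744 ≈ 17311.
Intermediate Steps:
S = -4
y(N, m) = (-10 + m)/(2*N) (y(N, m) = (-10 + m)/((2*N)) = (-10 + m)*(1/(2*N)) = (-10 + m)/(2*N))
17310 + (y(S, -7) + (((-16 + 14) + 4) + 50)/(-29 - 15))² = 17310 + ((½)*(-10 - 7)/(-4) + (((-16 + 14) + 4) + 50)/(-29 - 15))² = 17310 + ((½)*(-¼)*(-17) + ((-2 + 4) + 50)/(-44))² = 17310 + (17/8 + (2 + 50)*(-1/44))² = 17310 + (17/8 + 52*(-1/44))² = 17310 + (17/8 - 13/11)² = 17310 + (83/88)² = 17310 + 6889/7744 = 134055529/7744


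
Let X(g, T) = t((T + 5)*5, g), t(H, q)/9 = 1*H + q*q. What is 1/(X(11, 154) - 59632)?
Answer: -1/51388 ≈ -1.9460e-5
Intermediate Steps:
t(H, q) = 9*H + 9*q**2 (t(H, q) = 9*(1*H + q*q) = 9*(H + q**2) = 9*H + 9*q**2)
X(g, T) = 225 + 9*g**2 + 45*T (X(g, T) = 9*((T + 5)*5) + 9*g**2 = 9*((5 + T)*5) + 9*g**2 = 9*(25 + 5*T) + 9*g**2 = (225 + 45*T) + 9*g**2 = 225 + 9*g**2 + 45*T)
1/(X(11, 154) - 59632) = 1/((225 + 9*11**2 + 45*154) - 59632) = 1/((225 + 9*121 + 6930) - 59632) = 1/((225 + 1089 + 6930) - 59632) = 1/(8244 - 59632) = 1/(-51388) = -1/51388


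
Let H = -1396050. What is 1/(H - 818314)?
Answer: -1/2214364 ≈ -4.5160e-7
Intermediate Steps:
1/(H - 818314) = 1/(-1396050 - 818314) = 1/(-2214364) = -1/2214364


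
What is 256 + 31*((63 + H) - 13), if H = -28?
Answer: 938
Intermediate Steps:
256 + 31*((63 + H) - 13) = 256 + 31*((63 - 28) - 13) = 256 + 31*(35 - 13) = 256 + 31*22 = 256 + 682 = 938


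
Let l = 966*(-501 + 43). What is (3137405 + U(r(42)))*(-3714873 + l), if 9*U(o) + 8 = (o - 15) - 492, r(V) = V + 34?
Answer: -39128802480002/3 ≈ -1.3043e+13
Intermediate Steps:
r(V) = 34 + V
l = -442428 (l = 966*(-458) = -442428)
U(o) = -515/9 + o/9 (U(o) = -8/9 + ((o - 15) - 492)/9 = -8/9 + ((-15 + o) - 492)/9 = -8/9 + (-507 + o)/9 = -8/9 + (-169/3 + o/9) = -515/9 + o/9)
(3137405 + U(r(42)))*(-3714873 + l) = (3137405 + (-515/9 + (34 + 42)/9))*(-3714873 - 442428) = (3137405 + (-515/9 + (⅑)*76))*(-4157301) = (3137405 + (-515/9 + 76/9))*(-4157301) = (3137405 - 439/9)*(-4157301) = (28236206/9)*(-4157301) = -39128802480002/3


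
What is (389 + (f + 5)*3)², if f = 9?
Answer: 185761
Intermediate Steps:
(389 + (f + 5)*3)² = (389 + (9 + 5)*3)² = (389 + 14*3)² = (389 + 42)² = 431² = 185761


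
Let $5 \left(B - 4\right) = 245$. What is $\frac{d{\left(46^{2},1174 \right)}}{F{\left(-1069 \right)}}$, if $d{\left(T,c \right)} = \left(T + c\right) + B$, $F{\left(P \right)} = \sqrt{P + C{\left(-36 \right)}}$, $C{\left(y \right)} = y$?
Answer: $- \frac{3343 i \sqrt{1105}}{1105} \approx - 100.57 i$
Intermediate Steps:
$B = 53$ ($B = 4 + \frac{1}{5} \cdot 245 = 4 + 49 = 53$)
$F{\left(P \right)} = \sqrt{-36 + P}$ ($F{\left(P \right)} = \sqrt{P - 36} = \sqrt{-36 + P}$)
$d{\left(T,c \right)} = 53 + T + c$ ($d{\left(T,c \right)} = \left(T + c\right) + 53 = 53 + T + c$)
$\frac{d{\left(46^{2},1174 \right)}}{F{\left(-1069 \right)}} = \frac{53 + 46^{2} + 1174}{\sqrt{-36 - 1069}} = \frac{53 + 2116 + 1174}{\sqrt{-1105}} = \frac{3343}{i \sqrt{1105}} = 3343 \left(- \frac{i \sqrt{1105}}{1105}\right) = - \frac{3343 i \sqrt{1105}}{1105}$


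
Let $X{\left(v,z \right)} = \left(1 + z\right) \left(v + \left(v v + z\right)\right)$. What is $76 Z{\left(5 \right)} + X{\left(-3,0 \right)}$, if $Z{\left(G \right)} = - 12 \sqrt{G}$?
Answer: $6 - 912 \sqrt{5} \approx -2033.3$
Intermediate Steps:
$X{\left(v,z \right)} = \left(1 + z\right) \left(v + z + v^{2}\right)$ ($X{\left(v,z \right)} = \left(1 + z\right) \left(v + \left(v^{2} + z\right)\right) = \left(1 + z\right) \left(v + \left(z + v^{2}\right)\right) = \left(1 + z\right) \left(v + z + v^{2}\right)$)
$76 Z{\left(5 \right)} + X{\left(-3,0 \right)} = 76 \left(- 12 \sqrt{5}\right) + \left(-3 + 0 + \left(-3\right)^{2} + 0^{2} - 0 + 0 \left(-3\right)^{2}\right) = - 912 \sqrt{5} + \left(-3 + 0 + 9 + 0 + 0 + 0 \cdot 9\right) = - 912 \sqrt{5} + \left(-3 + 0 + 9 + 0 + 0 + 0\right) = - 912 \sqrt{5} + 6 = 6 - 912 \sqrt{5}$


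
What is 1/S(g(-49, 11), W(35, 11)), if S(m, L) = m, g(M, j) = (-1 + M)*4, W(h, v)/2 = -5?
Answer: -1/200 ≈ -0.0050000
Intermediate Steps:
W(h, v) = -10 (W(h, v) = 2*(-5) = -10)
g(M, j) = -4 + 4*M
1/S(g(-49, 11), W(35, 11)) = 1/(-4 + 4*(-49)) = 1/(-4 - 196) = 1/(-200) = -1/200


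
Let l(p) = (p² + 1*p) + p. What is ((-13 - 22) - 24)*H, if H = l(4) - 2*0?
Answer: -1416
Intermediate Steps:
l(p) = p² + 2*p (l(p) = (p² + p) + p = (p + p²) + p = p² + 2*p)
H = 24 (H = 4*(2 + 4) - 2*0 = 4*6 + 0 = 24 + 0 = 24)
((-13 - 22) - 24)*H = ((-13 - 22) - 24)*24 = (-35 - 24)*24 = -59*24 = -1416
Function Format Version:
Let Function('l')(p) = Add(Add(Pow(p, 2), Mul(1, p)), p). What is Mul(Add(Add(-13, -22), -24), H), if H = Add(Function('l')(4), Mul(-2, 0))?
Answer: -1416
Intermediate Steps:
Function('l')(p) = Add(Pow(p, 2), Mul(2, p)) (Function('l')(p) = Add(Add(Pow(p, 2), p), p) = Add(Add(p, Pow(p, 2)), p) = Add(Pow(p, 2), Mul(2, p)))
H = 24 (H = Add(Mul(4, Add(2, 4)), Mul(-2, 0)) = Add(Mul(4, 6), 0) = Add(24, 0) = 24)
Mul(Add(Add(-13, -22), -24), H) = Mul(Add(Add(-13, -22), -24), 24) = Mul(Add(-35, -24), 24) = Mul(-59, 24) = -1416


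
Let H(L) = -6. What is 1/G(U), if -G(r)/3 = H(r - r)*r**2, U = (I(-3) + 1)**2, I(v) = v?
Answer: 1/288 ≈ 0.0034722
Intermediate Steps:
U = 4 (U = (-3 + 1)**2 = (-2)**2 = 4)
G(r) = 18*r**2 (G(r) = -(-18)*r**2 = 18*r**2)
1/G(U) = 1/(18*4**2) = 1/(18*16) = 1/288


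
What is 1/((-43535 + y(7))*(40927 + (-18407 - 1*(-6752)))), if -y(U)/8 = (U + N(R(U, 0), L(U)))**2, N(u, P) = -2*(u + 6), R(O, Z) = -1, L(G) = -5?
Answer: -1/1276464104 ≈ -7.8341e-10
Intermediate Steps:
N(u, P) = -12 - 2*u (N(u, P) = -2*(6 + u) = -12 - 2*u)
y(U) = -8*(-10 + U)**2 (y(U) = -8*(U + (-12 - 2*(-1)))**2 = -8*(U + (-12 + 2))**2 = -8*(U - 10)**2 = -8*(-10 + U)**2)
1/((-43535 + y(7))*(40927 + (-18407 - 1*(-6752)))) = 1/((-43535 - 8*(-10 + 7)**2)*(40927 + (-18407 - 1*(-6752)))) = 1/((-43535 - 8*(-3)**2)*(40927 + (-18407 + 6752))) = 1/((-43535 - 8*9)*(40927 - 11655)) = 1/((-43535 - 72)*29272) = 1/(-43607*29272) = 1/(-1276464104) = -1/1276464104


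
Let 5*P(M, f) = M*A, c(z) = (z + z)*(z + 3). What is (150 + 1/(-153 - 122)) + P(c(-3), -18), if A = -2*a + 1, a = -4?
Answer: 41249/275 ≈ 150.00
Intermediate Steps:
c(z) = 2*z*(3 + z) (c(z) = (2*z)*(3 + z) = 2*z*(3 + z))
A = 9 (A = -2*(-4) + 1 = 8 + 1 = 9)
P(M, f) = 9*M/5 (P(M, f) = (M*9)/5 = (9*M)/5 = 9*M/5)
(150 + 1/(-153 - 122)) + P(c(-3), -18) = (150 + 1/(-153 - 122)) + 9*(2*(-3)*(3 - 3))/5 = (150 + 1/(-275)) + 9*(2*(-3)*0)/5 = (150 - 1/275) + (9/5)*0 = 41249/275 + 0 = 41249/275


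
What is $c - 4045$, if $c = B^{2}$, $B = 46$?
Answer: $-1929$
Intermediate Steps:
$c = 2116$ ($c = 46^{2} = 2116$)
$c - 4045 = 2116 - 4045 = -1929$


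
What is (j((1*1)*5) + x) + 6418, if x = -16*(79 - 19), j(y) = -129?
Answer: 5329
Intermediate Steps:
x = -960 (x = -16*60 = -960)
(j((1*1)*5) + x) + 6418 = (-129 - 960) + 6418 = -1089 + 6418 = 5329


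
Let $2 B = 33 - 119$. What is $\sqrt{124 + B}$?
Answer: $9$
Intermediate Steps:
$B = -43$ ($B = \frac{33 - 119}{2} = \frac{1}{2} \left(-86\right) = -43$)
$\sqrt{124 + B} = \sqrt{124 - 43} = \sqrt{81} = 9$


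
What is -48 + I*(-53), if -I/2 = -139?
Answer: -14782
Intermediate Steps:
I = 278 (I = -2*(-139) = 278)
-48 + I*(-53) = -48 + 278*(-53) = -48 - 14734 = -14782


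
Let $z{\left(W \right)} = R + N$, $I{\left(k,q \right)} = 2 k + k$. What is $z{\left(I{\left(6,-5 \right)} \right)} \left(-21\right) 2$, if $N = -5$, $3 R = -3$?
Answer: $252$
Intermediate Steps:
$R = -1$ ($R = \frac{1}{3} \left(-3\right) = -1$)
$I{\left(k,q \right)} = 3 k$
$z{\left(W \right)} = -6$ ($z{\left(W \right)} = -1 - 5 = -6$)
$z{\left(I{\left(6,-5 \right)} \right)} \left(-21\right) 2 = \left(-6\right) \left(-21\right) 2 = 126 \cdot 2 = 252$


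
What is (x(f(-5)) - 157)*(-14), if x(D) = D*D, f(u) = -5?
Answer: 1848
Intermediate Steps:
x(D) = D**2
(x(f(-5)) - 157)*(-14) = ((-5)**2 - 157)*(-14) = (25 - 157)*(-14) = -132*(-14) = 1848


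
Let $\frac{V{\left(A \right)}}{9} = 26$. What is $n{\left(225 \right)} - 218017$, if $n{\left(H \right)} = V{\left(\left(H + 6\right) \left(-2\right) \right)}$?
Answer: $-217783$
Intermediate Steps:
$V{\left(A \right)} = 234$ ($V{\left(A \right)} = 9 \cdot 26 = 234$)
$n{\left(H \right)} = 234$
$n{\left(225 \right)} - 218017 = 234 - 218017 = -217783$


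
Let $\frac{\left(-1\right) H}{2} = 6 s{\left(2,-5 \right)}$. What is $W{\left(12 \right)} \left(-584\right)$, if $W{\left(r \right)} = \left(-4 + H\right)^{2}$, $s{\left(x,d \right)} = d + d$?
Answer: $-7858304$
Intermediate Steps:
$s{\left(x,d \right)} = 2 d$
$H = 120$ ($H = - 2 \cdot 6 \cdot 2 \left(-5\right) = - 2 \cdot 6 \left(-10\right) = \left(-2\right) \left(-60\right) = 120$)
$W{\left(r \right)} = 13456$ ($W{\left(r \right)} = \left(-4 + 120\right)^{2} = 116^{2} = 13456$)
$W{\left(12 \right)} \left(-584\right) = 13456 \left(-584\right) = -7858304$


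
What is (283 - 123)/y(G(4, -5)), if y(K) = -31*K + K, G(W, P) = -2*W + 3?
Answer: 16/15 ≈ 1.0667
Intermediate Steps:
G(W, P) = 3 - 2*W
y(K) = -30*K
(283 - 123)/y(G(4, -5)) = (283 - 123)/((-30*(3 - 2*4))) = 160/((-30*(3 - 8))) = 160/((-30*(-5))) = 160/150 = 160*(1/150) = 16/15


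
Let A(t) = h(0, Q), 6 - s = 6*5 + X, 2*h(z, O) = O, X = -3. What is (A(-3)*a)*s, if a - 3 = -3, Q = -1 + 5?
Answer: 0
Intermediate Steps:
Q = 4
h(z, O) = O/2
s = -21 (s = 6 - (6*5 - 3) = 6 - (30 - 3) = 6 - 1*27 = 6 - 27 = -21)
A(t) = 2 (A(t) = (1/2)*4 = 2)
a = 0 (a = 3 - 3 = 0)
(A(-3)*a)*s = (2*0)*(-21) = 0*(-21) = 0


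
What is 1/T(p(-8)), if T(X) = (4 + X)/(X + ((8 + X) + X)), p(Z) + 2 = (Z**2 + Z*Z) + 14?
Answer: 107/36 ≈ 2.9722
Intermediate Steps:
p(Z) = 12 + 2*Z**2 (p(Z) = -2 + ((Z**2 + Z*Z) + 14) = -2 + ((Z**2 + Z**2) + 14) = -2 + (2*Z**2 + 14) = -2 + (14 + 2*Z**2) = 12 + 2*Z**2)
T(X) = (4 + X)/(8 + 3*X) (T(X) = (4 + X)/(X + (8 + 2*X)) = (4 + X)/(8 + 3*X))
1/T(p(-8)) = 1/((4 + (12 + 2*(-8)**2))/(8 + 3*(12 + 2*(-8)**2))) = 1/((4 + (12 + 2*64))/(8 + 3*(12 + 2*64))) = 1/((4 + (12 + 128))/(8 + 3*(12 + 128))) = 1/((4 + 140)/(8 + 3*140)) = 1/(144/(8 + 420)) = 1/(144/428) = 1/((1/428)*144) = 1/(36/107) = 107/36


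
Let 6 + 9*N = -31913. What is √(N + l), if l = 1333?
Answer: I*√19922/3 ≈ 47.048*I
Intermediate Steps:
N = -31919/9 (N = -⅔ + (⅑)*(-31913) = -⅔ - 31913/9 = -31919/9 ≈ -3546.6)
√(N + l) = √(-31919/9 + 1333) = √(-19922/9) = I*√19922/3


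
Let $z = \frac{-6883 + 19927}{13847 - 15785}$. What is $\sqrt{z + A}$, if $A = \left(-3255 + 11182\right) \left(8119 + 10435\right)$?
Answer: $\frac{2 \sqrt{3836113461595}}{323} \approx 12128.0$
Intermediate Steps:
$A = 147077558$ ($A = 7927 \cdot 18554 = 147077558$)
$z = - \frac{2174}{323}$ ($z = \frac{13044}{-1938} = 13044 \left(- \frac{1}{1938}\right) = - \frac{2174}{323} \approx -6.7307$)
$\sqrt{z + A} = \sqrt{- \frac{2174}{323} + 147077558} = \sqrt{\frac{47506049060}{323}} = \frac{2 \sqrt{3836113461595}}{323}$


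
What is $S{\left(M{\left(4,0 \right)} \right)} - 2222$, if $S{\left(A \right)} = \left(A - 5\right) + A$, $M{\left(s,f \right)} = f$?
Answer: $-2227$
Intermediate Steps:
$S{\left(A \right)} = -5 + 2 A$ ($S{\left(A \right)} = \left(-5 + A\right) + A = -5 + 2 A$)
$S{\left(M{\left(4,0 \right)} \right)} - 2222 = \left(-5 + 2 \cdot 0\right) - 2222 = \left(-5 + 0\right) - 2222 = -5 - 2222 = -2227$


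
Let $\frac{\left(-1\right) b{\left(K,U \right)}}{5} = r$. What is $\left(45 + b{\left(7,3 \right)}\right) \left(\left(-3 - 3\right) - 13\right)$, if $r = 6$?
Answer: $-285$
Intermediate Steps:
$b{\left(K,U \right)} = -30$ ($b{\left(K,U \right)} = \left(-5\right) 6 = -30$)
$\left(45 + b{\left(7,3 \right)}\right) \left(\left(-3 - 3\right) - 13\right) = \left(45 - 30\right) \left(\left(-3 - 3\right) - 13\right) = 15 \left(-6 - 13\right) = 15 \left(-19\right) = -285$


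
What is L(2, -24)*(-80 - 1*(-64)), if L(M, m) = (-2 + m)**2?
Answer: -10816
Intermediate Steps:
L(2, -24)*(-80 - 1*(-64)) = (-2 - 24)**2*(-80 - 1*(-64)) = (-26)**2*(-80 + 64) = 676*(-16) = -10816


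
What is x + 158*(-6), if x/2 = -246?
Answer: -1440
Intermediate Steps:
x = -492 (x = 2*(-246) = -492)
x + 158*(-6) = -492 + 158*(-6) = -492 - 948 = -1440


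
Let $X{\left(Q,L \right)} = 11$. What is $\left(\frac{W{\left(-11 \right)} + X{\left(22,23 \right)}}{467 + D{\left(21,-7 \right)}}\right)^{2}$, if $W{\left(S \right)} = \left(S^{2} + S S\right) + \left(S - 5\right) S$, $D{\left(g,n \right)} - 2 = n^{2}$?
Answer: $\frac{184041}{268324} \approx 0.68589$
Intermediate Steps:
$D{\left(g,n \right)} = 2 + n^{2}$
$W{\left(S \right)} = 2 S^{2} + S \left(-5 + S\right)$ ($W{\left(S \right)} = \left(S^{2} + S^{2}\right) + \left(-5 + S\right) S = 2 S^{2} + S \left(-5 + S\right)$)
$\left(\frac{W{\left(-11 \right)} + X{\left(22,23 \right)}}{467 + D{\left(21,-7 \right)}}\right)^{2} = \left(\frac{- 11 \left(-5 + 3 \left(-11\right)\right) + 11}{467 + \left(2 + \left(-7\right)^{2}\right)}\right)^{2} = \left(\frac{- 11 \left(-5 - 33\right) + 11}{467 + \left(2 + 49\right)}\right)^{2} = \left(\frac{\left(-11\right) \left(-38\right) + 11}{467 + 51}\right)^{2} = \left(\frac{418 + 11}{518}\right)^{2} = \left(429 \cdot \frac{1}{518}\right)^{2} = \left(\frac{429}{518}\right)^{2} = \frac{184041}{268324}$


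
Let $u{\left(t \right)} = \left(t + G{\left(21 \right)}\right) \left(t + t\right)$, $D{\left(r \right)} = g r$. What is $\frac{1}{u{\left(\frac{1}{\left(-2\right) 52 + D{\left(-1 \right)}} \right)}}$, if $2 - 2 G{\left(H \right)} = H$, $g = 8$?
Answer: $\frac{6272}{1065} \approx 5.8892$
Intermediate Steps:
$G{\left(H \right)} = 1 - \frac{H}{2}$
$D{\left(r \right)} = 8 r$
$u{\left(t \right)} = 2 t \left(- \frac{19}{2} + t\right)$ ($u{\left(t \right)} = \left(t + \left(1 - \frac{21}{2}\right)\right) \left(t + t\right) = \left(t + \left(1 - \frac{21}{2}\right)\right) 2 t = \left(t - \frac{19}{2}\right) 2 t = \left(- \frac{19}{2} + t\right) 2 t = 2 t \left(- \frac{19}{2} + t\right)$)
$\frac{1}{u{\left(\frac{1}{\left(-2\right) 52 + D{\left(-1 \right)}} \right)}} = \frac{1}{\frac{1}{\left(-2\right) 52 + 8 \left(-1\right)} \left(-19 + \frac{2}{\left(-2\right) 52 + 8 \left(-1\right)}\right)} = \frac{1}{\frac{1}{-104 - 8} \left(-19 + \frac{2}{-104 - 8}\right)} = \frac{1}{\frac{1}{-112} \left(-19 + \frac{2}{-112}\right)} = \frac{1}{\left(- \frac{1}{112}\right) \left(-19 + 2 \left(- \frac{1}{112}\right)\right)} = \frac{1}{\left(- \frac{1}{112}\right) \left(-19 - \frac{1}{56}\right)} = \frac{1}{\left(- \frac{1}{112}\right) \left(- \frac{1065}{56}\right)} = \frac{1}{\frac{1065}{6272}} = \frac{6272}{1065}$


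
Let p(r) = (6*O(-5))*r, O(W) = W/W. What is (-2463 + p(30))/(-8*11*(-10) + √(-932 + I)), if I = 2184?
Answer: -167420/64429 + 761*√313/128858 ≈ -2.4940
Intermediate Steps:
O(W) = 1
p(r) = 6*r (p(r) = (6*1)*r = 6*r)
(-2463 + p(30))/(-8*11*(-10) + √(-932 + I)) = (-2463 + 6*30)/(-8*11*(-10) + √(-932 + 2184)) = (-2463 + 180)/(-88*(-10) + √1252) = -2283/(880 + 2*√313)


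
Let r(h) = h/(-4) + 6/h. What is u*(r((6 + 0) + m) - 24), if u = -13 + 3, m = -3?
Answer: 455/2 ≈ 227.50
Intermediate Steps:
r(h) = 6/h - h/4 (r(h) = h*(-¼) + 6/h = -h/4 + 6/h = 6/h - h/4)
u = -10
u*(r((6 + 0) + m) - 24) = -10*((6/((6 + 0) - 3) - ((6 + 0) - 3)/4) - 24) = -10*((6/(6 - 3) - (6 - 3)/4) - 24) = -10*((6/3 - ¼*3) - 24) = -10*((6*(⅓) - ¾) - 24) = -10*((2 - ¾) - 24) = -10*(5/4 - 24) = -10*(-91/4) = 455/2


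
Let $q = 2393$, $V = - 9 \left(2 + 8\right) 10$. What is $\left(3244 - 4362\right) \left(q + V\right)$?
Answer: $-1669174$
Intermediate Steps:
$V = -900$ ($V = \left(-9\right) 10 \cdot 10 = \left(-90\right) 10 = -900$)
$\left(3244 - 4362\right) \left(q + V\right) = \left(3244 - 4362\right) \left(2393 - 900\right) = \left(-1118\right) 1493 = -1669174$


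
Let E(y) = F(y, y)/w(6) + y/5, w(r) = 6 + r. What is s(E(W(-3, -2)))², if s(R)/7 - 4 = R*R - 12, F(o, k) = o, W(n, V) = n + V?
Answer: 36493681/20736 ≈ 1759.9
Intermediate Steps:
W(n, V) = V + n
E(y) = 17*y/60 (E(y) = y/(6 + 6) + y/5 = y/12 + y*(⅕) = y*(1/12) + y/5 = y/12 + y/5 = 17*y/60)
s(R) = -56 + 7*R² (s(R) = 28 + 7*(R*R - 12) = 28 + 7*(R² - 12) = 28 + 7*(-12 + R²) = 28 + (-84 + 7*R²) = -56 + 7*R²)
s(E(W(-3, -2)))² = (-56 + 7*(17*(-2 - 3)/60)²)² = (-56 + 7*((17/60)*(-5))²)² = (-56 + 7*(-17/12)²)² = (-56 + 7*(289/144))² = (-56 + 2023/144)² = (-6041/144)² = 36493681/20736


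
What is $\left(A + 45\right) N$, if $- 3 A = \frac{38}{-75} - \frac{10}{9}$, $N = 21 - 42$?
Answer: $- \frac{215173}{225} \approx -956.32$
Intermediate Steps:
$N = -21$ ($N = 21 - 42 = -21$)
$A = \frac{364}{675}$ ($A = - \frac{\frac{38}{-75} - \frac{10}{9}}{3} = - \frac{38 \left(- \frac{1}{75}\right) - \frac{10}{9}}{3} = - \frac{- \frac{38}{75} - \frac{10}{9}}{3} = \left(- \frac{1}{3}\right) \left(- \frac{364}{225}\right) = \frac{364}{675} \approx 0.53926$)
$\left(A + 45\right) N = \left(\frac{364}{675} + 45\right) \left(-21\right) = \frac{30739}{675} \left(-21\right) = - \frac{215173}{225}$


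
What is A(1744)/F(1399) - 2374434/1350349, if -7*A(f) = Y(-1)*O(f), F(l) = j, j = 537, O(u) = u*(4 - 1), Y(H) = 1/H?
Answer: -88593878/241712471 ≈ -0.36653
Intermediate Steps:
O(u) = 3*u (O(u) = u*3 = 3*u)
F(l) = 537
A(f) = 3*f/7 (A(f) = -3*f/(7*(-1)) = -(-1)*3*f/7 = -(-3)*f/7 = 3*f/7)
A(1744)/F(1399) - 2374434/1350349 = ((3/7)*1744)/537 - 2374434/1350349 = (5232/7)*(1/537) - 2374434*1/1350349 = 1744/1253 - 2374434/1350349 = -88593878/241712471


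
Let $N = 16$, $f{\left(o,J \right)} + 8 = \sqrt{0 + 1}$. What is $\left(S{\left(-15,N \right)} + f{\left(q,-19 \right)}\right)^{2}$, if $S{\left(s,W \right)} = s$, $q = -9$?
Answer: $484$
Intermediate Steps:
$f{\left(o,J \right)} = -7$ ($f{\left(o,J \right)} = -8 + \sqrt{0 + 1} = -8 + \sqrt{1} = -8 + 1 = -7$)
$\left(S{\left(-15,N \right)} + f{\left(q,-19 \right)}\right)^{2} = \left(-15 - 7\right)^{2} = \left(-22\right)^{2} = 484$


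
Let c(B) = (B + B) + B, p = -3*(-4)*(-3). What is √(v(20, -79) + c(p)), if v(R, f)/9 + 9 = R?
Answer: 3*I ≈ 3.0*I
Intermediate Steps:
v(R, f) = -81 + 9*R
p = -36 (p = 12*(-3) = -36)
c(B) = 3*B (c(B) = 2*B + B = 3*B)
√(v(20, -79) + c(p)) = √((-81 + 9*20) + 3*(-36)) = √((-81 + 180) - 108) = √(99 - 108) = √(-9) = 3*I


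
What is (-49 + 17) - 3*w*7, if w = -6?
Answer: 94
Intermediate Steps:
(-49 + 17) - 3*w*7 = (-49 + 17) - 3*(-6)*7 = -32 + 18*7 = -32 + 126 = 94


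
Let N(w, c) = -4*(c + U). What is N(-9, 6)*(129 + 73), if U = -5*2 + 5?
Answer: -808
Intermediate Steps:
U = -5 (U = -10 + 5 = -5)
N(w, c) = 20 - 4*c (N(w, c) = -4*(c - 5) = -4*(-5 + c) = 20 - 4*c)
N(-9, 6)*(129 + 73) = (20 - 4*6)*(129 + 73) = (20 - 24)*202 = -4*202 = -808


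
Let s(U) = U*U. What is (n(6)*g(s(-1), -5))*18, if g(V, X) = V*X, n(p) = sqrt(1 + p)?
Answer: -90*sqrt(7) ≈ -238.12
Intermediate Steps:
s(U) = U**2
(n(6)*g(s(-1), -5))*18 = (sqrt(1 + 6)*((-1)**2*(-5)))*18 = (sqrt(7)*(1*(-5)))*18 = (sqrt(7)*(-5))*18 = -5*sqrt(7)*18 = -90*sqrt(7)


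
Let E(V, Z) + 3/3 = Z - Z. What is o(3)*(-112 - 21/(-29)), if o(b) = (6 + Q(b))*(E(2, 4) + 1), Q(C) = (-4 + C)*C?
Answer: 0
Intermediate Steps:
Q(C) = C*(-4 + C)
E(V, Z) = -1 (E(V, Z) = -1 + (Z - Z) = -1 + 0 = -1)
o(b) = 0 (o(b) = (6 + b*(-4 + b))*(-1 + 1) = (6 + b*(-4 + b))*0 = 0)
o(3)*(-112 - 21/(-29)) = 0*(-112 - 21/(-29)) = 0*(-112 - 21*(-1/29)) = 0*(-112 + 21/29) = 0*(-3227/29) = 0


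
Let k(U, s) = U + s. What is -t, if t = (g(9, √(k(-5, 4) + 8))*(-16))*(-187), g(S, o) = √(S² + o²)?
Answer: -5984*√22 ≈ -28067.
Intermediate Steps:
t = 5984*√22 (t = (√(9² + (√((-5 + 4) + 8))²)*(-16))*(-187) = (√(81 + (√(-1 + 8))²)*(-16))*(-187) = (√(81 + (√7)²)*(-16))*(-187) = (√(81 + 7)*(-16))*(-187) = (√88*(-16))*(-187) = ((2*√22)*(-16))*(-187) = -32*√22*(-187) = 5984*√22 ≈ 28067.)
-t = -5984*√22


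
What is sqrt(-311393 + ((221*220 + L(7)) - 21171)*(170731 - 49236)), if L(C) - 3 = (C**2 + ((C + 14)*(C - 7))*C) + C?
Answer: sqrt(3341773067) ≈ 57808.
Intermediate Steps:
L(C) = 3 + C + C**2 + C*(-7 + C)*(14 + C) (L(C) = 3 + ((C**2 + ((C + 14)*(C - 7))*C) + C) = 3 + ((C**2 + ((14 + C)*(-7 + C))*C) + C) = 3 + ((C**2 + ((-7 + C)*(14 + C))*C) + C) = 3 + ((C**2 + C*(-7 + C)*(14 + C)) + C) = 3 + (C + C**2 + C*(-7 + C)*(14 + C)) = 3 + C + C**2 + C*(-7 + C)*(14 + C))
sqrt(-311393 + ((221*220 + L(7)) - 21171)*(170731 - 49236)) = sqrt(-311393 + ((221*220 + (3 + 7**3 - 97*7 + 8*7**2)) - 21171)*(170731 - 49236)) = sqrt(-311393 + ((48620 + (3 + 343 - 679 + 8*49)) - 21171)*121495) = sqrt(-311393 + ((48620 + (3 + 343 - 679 + 392)) - 21171)*121495) = sqrt(-311393 + ((48620 + 59) - 21171)*121495) = sqrt(-311393 + (48679 - 21171)*121495) = sqrt(-311393 + 27508*121495) = sqrt(-311393 + 3342084460) = sqrt(3341773067)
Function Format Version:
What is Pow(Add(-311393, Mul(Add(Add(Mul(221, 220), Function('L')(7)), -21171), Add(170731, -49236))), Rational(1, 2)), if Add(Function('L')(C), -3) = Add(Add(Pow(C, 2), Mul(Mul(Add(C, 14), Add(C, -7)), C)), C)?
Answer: Pow(3341773067, Rational(1, 2)) ≈ 57808.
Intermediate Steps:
Function('L')(C) = Add(3, C, Pow(C, 2), Mul(C, Add(-7, C), Add(14, C))) (Function('L')(C) = Add(3, Add(Add(Pow(C, 2), Mul(Mul(Add(C, 14), Add(C, -7)), C)), C)) = Add(3, Add(Add(Pow(C, 2), Mul(Mul(Add(14, C), Add(-7, C)), C)), C)) = Add(3, Add(Add(Pow(C, 2), Mul(Mul(Add(-7, C), Add(14, C)), C)), C)) = Add(3, Add(Add(Pow(C, 2), Mul(C, Add(-7, C), Add(14, C))), C)) = Add(3, Add(C, Pow(C, 2), Mul(C, Add(-7, C), Add(14, C)))) = Add(3, C, Pow(C, 2), Mul(C, Add(-7, C), Add(14, C))))
Pow(Add(-311393, Mul(Add(Add(Mul(221, 220), Function('L')(7)), -21171), Add(170731, -49236))), Rational(1, 2)) = Pow(Add(-311393, Mul(Add(Add(Mul(221, 220), Add(3, Pow(7, 3), Mul(-97, 7), Mul(8, Pow(7, 2)))), -21171), Add(170731, -49236))), Rational(1, 2)) = Pow(Add(-311393, Mul(Add(Add(48620, Add(3, 343, -679, Mul(8, 49))), -21171), 121495)), Rational(1, 2)) = Pow(Add(-311393, Mul(Add(Add(48620, Add(3, 343, -679, 392)), -21171), 121495)), Rational(1, 2)) = Pow(Add(-311393, Mul(Add(Add(48620, 59), -21171), 121495)), Rational(1, 2)) = Pow(Add(-311393, Mul(Add(48679, -21171), 121495)), Rational(1, 2)) = Pow(Add(-311393, Mul(27508, 121495)), Rational(1, 2)) = Pow(Add(-311393, 3342084460), Rational(1, 2)) = Pow(3341773067, Rational(1, 2))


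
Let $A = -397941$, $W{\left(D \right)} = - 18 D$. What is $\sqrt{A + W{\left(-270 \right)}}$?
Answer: $i \sqrt{393081} \approx 626.96 i$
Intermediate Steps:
$\sqrt{A + W{\left(-270 \right)}} = \sqrt{-397941 - -4860} = \sqrt{-397941 + 4860} = \sqrt{-393081} = i \sqrt{393081}$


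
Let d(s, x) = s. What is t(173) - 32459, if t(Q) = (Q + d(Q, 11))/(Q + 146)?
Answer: -10354075/319 ≈ -32458.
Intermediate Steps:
t(Q) = 2*Q/(146 + Q) (t(Q) = (Q + Q)/(Q + 146) = (2*Q)/(146 + Q) = 2*Q/(146 + Q))
t(173) - 32459 = 2*173/(146 + 173) - 32459 = 2*173/319 - 32459 = 2*173*(1/319) - 32459 = 346/319 - 32459 = -10354075/319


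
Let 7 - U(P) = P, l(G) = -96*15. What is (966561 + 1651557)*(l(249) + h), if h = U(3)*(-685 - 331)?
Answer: -14410121472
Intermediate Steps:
l(G) = -1440
U(P) = 7 - P
h = -4064 (h = (7 - 1*3)*(-685 - 331) = (7 - 3)*(-1016) = 4*(-1016) = -4064)
(966561 + 1651557)*(l(249) + h) = (966561 + 1651557)*(-1440 - 4064) = 2618118*(-5504) = -14410121472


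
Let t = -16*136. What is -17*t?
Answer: 36992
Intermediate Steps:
t = -2176
-17*t = -17*(-2176) = 36992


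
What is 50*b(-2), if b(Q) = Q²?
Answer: 200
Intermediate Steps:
50*b(-2) = 50*(-2)² = 50*4 = 200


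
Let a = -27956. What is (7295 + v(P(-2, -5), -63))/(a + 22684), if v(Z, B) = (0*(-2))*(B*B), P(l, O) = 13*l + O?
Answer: -7295/5272 ≈ -1.3837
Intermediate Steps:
P(l, O) = O + 13*l
v(Z, B) = 0 (v(Z, B) = 0*B**2 = 0)
(7295 + v(P(-2, -5), -63))/(a + 22684) = (7295 + 0)/(-27956 + 22684) = 7295/(-5272) = 7295*(-1/5272) = -7295/5272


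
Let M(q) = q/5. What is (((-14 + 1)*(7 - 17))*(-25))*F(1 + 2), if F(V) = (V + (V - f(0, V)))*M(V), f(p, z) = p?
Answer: -11700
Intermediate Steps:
M(q) = q/5 (M(q) = q*(1/5) = q/5)
F(V) = 2*V**2/5 (F(V) = (V + (V - 1*0))*(V/5) = (V + (V + 0))*(V/5) = (V + V)*(V/5) = (2*V)*(V/5) = 2*V**2/5)
(((-14 + 1)*(7 - 17))*(-25))*F(1 + 2) = (((-14 + 1)*(7 - 17))*(-25))*(2*(1 + 2)**2/5) = (-13*(-10)*(-25))*((2/5)*3**2) = (130*(-25))*((2/5)*9) = -3250*18/5 = -11700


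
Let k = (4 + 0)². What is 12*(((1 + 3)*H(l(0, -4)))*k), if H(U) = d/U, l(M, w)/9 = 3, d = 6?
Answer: 512/3 ≈ 170.67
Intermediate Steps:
l(M, w) = 27 (l(M, w) = 9*3 = 27)
H(U) = 6/U
k = 16 (k = 4² = 16)
12*(((1 + 3)*H(l(0, -4)))*k) = 12*(((1 + 3)*(6/27))*16) = 12*((4*(6*(1/27)))*16) = 12*((4*(2/9))*16) = 12*((8/9)*16) = 12*(128/9) = 512/3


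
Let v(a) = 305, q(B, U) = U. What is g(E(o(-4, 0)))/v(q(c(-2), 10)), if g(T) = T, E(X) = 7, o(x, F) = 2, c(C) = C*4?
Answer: 7/305 ≈ 0.022951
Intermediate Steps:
c(C) = 4*C
g(E(o(-4, 0)))/v(q(c(-2), 10)) = 7/305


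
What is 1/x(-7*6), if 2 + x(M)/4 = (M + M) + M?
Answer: -1/512 ≈ -0.0019531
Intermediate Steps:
x(M) = -8 + 12*M (x(M) = -8 + 4*((M + M) + M) = -8 + 4*(2*M + M) = -8 + 4*(3*M) = -8 + 12*M)
1/x(-7*6) = 1/(-8 + 12*(-7*6)) = 1/(-8 + 12*(-42)) = 1/(-8 - 504) = 1/(-512) = -1/512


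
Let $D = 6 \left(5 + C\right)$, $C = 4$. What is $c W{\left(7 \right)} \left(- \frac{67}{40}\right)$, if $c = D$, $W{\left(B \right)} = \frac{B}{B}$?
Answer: $- \frac{1809}{20} \approx -90.45$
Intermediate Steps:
$W{\left(B \right)} = 1$
$D = 54$ ($D = 6 \left(5 + 4\right) = 6 \cdot 9 = 54$)
$c = 54$
$c W{\left(7 \right)} \left(- \frac{67}{40}\right) = 54 \cdot 1 \left(- \frac{67}{40}\right) = 54 \left(\left(-67\right) \frac{1}{40}\right) = 54 \left(- \frac{67}{40}\right) = - \frac{1809}{20}$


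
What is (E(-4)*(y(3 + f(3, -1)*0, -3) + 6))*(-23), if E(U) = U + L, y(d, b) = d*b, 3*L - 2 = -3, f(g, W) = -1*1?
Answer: -299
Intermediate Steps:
f(g, W) = -1
L = -⅓ (L = ⅔ + (⅓)*(-3) = ⅔ - 1 = -⅓ ≈ -0.33333)
y(d, b) = b*d
E(U) = -⅓ + U (E(U) = U - ⅓ = -⅓ + U)
(E(-4)*(y(3 + f(3, -1)*0, -3) + 6))*(-23) = ((-⅓ - 4)*(-3*(3 - 1*0) + 6))*(-23) = -13*(-3*(3 + 0) + 6)/3*(-23) = -13*(-3*3 + 6)/3*(-23) = -13*(-9 + 6)/3*(-23) = -13/3*(-3)*(-23) = 13*(-23) = -299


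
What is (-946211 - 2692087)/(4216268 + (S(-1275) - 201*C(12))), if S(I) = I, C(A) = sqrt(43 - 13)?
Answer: -15335400601914/17766164778019 - 731297898*sqrt(30)/17766164778019 ≈ -0.86341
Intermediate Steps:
C(A) = sqrt(30)
(-946211 - 2692087)/(4216268 + (S(-1275) - 201*C(12))) = (-946211 - 2692087)/(4216268 + (-1275 - 201*sqrt(30))) = -3638298/(4214993 - 201*sqrt(30))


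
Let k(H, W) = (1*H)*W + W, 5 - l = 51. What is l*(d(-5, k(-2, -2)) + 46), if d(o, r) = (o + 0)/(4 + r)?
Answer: -6233/3 ≈ -2077.7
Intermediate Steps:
l = -46 (l = 5 - 1*51 = 5 - 51 = -46)
k(H, W) = W + H*W (k(H, W) = H*W + W = W + H*W)
d(o, r) = o/(4 + r)
l*(d(-5, k(-2, -2)) + 46) = -46*(-5/(4 - 2*(1 - 2)) + 46) = -46*(-5/(4 - 2*(-1)) + 46) = -46*(-5/(4 + 2) + 46) = -46*(-5/6 + 46) = -46*271/6 = -6233/3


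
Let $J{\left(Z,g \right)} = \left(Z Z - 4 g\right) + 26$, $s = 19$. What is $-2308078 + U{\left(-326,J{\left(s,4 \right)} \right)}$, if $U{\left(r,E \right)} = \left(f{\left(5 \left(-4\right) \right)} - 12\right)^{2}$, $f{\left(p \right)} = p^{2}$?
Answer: $-2157534$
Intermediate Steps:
$J{\left(Z,g \right)} = 26 + Z^{2} - 4 g$ ($J{\left(Z,g \right)} = \left(Z^{2} - 4 g\right) + 26 = 26 + Z^{2} - 4 g$)
$U{\left(r,E \right)} = 150544$ ($U{\left(r,E \right)} = \left(\left(5 \left(-4\right)\right)^{2} - 12\right)^{2} = \left(\left(-20\right)^{2} - 12\right)^{2} = \left(400 - 12\right)^{2} = 388^{2} = 150544$)
$-2308078 + U{\left(-326,J{\left(s,4 \right)} \right)} = -2308078 + 150544 = -2157534$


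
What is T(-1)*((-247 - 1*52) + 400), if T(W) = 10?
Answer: 1010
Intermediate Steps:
T(-1)*((-247 - 1*52) + 400) = 10*((-247 - 1*52) + 400) = 10*((-247 - 52) + 400) = 10*(-299 + 400) = 10*101 = 1010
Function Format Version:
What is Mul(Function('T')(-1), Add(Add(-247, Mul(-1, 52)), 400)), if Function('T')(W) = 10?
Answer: 1010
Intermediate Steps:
Mul(Function('T')(-1), Add(Add(-247, Mul(-1, 52)), 400)) = Mul(10, Add(Add(-247, Mul(-1, 52)), 400)) = Mul(10, Add(Add(-247, -52), 400)) = Mul(10, Add(-299, 400)) = Mul(10, 101) = 1010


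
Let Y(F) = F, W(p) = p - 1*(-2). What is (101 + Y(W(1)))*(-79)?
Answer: -8216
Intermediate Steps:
W(p) = 2 + p (W(p) = p + 2 = 2 + p)
(101 + Y(W(1)))*(-79) = (101 + (2 + 1))*(-79) = (101 + 3)*(-79) = 104*(-79) = -8216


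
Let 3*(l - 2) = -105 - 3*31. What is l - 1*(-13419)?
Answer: 13355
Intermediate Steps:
l = -64 (l = 2 + (-105 - 3*31)/3 = 2 + (-105 - 93)/3 = 2 + (1/3)*(-198) = 2 - 66 = -64)
l - 1*(-13419) = -64 - 1*(-13419) = -64 + 13419 = 13355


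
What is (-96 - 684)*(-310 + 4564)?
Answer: -3318120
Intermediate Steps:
(-96 - 684)*(-310 + 4564) = -780*4254 = -3318120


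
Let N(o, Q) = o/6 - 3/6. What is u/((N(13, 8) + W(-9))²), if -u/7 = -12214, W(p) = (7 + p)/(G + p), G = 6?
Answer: 109926/7 ≈ 15704.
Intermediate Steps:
N(o, Q) = -½ + o/6 (N(o, Q) = o*(⅙) - 3*⅙ = o/6 - ½ = -½ + o/6)
W(p) = (7 + p)/(6 + p)
u = 85498 (u = -7*(-12214) = 85498)
u/((N(13, 8) + W(-9))²) = 85498/(((-½ + (⅙)*13) + (7 - 9)/(6 - 9))²) = 85498/(((-½ + 13/6) - 2/(-3))²) = 85498/((5/3 - ⅓*(-2))²) = 85498/((5/3 + ⅔)²) = 85498/((7/3)²) = 85498/(49/9) = 85498*(9/49) = 109926/7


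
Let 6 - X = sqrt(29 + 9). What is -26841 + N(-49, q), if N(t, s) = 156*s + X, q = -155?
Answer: -51015 - sqrt(38) ≈ -51021.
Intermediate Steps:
X = 6 - sqrt(38) (X = 6 - sqrt(29 + 9) = 6 - sqrt(38) ≈ -0.16441)
N(t, s) = 6 - sqrt(38) + 156*s (N(t, s) = 156*s + (6 - sqrt(38)) = 6 - sqrt(38) + 156*s)
-26841 + N(-49, q) = -26841 + (6 - sqrt(38) + 156*(-155)) = -26841 + (6 - sqrt(38) - 24180) = -26841 + (-24174 - sqrt(38)) = -51015 - sqrt(38)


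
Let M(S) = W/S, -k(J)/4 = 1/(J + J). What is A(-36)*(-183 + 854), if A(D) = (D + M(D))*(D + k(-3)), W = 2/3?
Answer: 69170035/81 ≈ 8.5395e+5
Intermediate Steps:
W = 2/3 (W = 2*(1/3) = 2/3 ≈ 0.66667)
k(J) = -2/J (k(J) = -4/(J + J) = -4*1/(2*J) = -2/J)
M(S) = 2/(3*S)
A(D) = (2/3 + D)*(D + 2/(3*D)) (A(D) = (D + 2/(3*D))*(D - 2/(-3)) = (D + 2/(3*D))*(D - 2*(-1/3)) = (D + 2/(3*D))*(D + 2/3) = (D + 2/(3*D))*(2/3 + D) = (2/3 + D)*(D + 2/(3*D)))
A(-36)*(-183 + 854) = (2/3 + (-36)**2 + (2/3)*(-36) + (4/9)/(-36))*(-183 + 854) = (2/3 + 1296 - 24 + (4/9)*(-1/36))*671 = (2/3 + 1296 - 24 - 1/81)*671 = (103085/81)*671 = 69170035/81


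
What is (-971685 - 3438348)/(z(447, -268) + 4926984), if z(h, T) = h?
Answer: -1470011/1642477 ≈ -0.89500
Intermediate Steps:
(-971685 - 3438348)/(z(447, -268) + 4926984) = (-971685 - 3438348)/(447 + 4926984) = -4410033/4927431 = -4410033*1/4927431 = -1470011/1642477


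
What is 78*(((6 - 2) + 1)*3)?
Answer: 1170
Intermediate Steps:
78*(((6 - 2) + 1)*3) = 78*((4 + 1)*3) = 78*(5*3) = 78*15 = 1170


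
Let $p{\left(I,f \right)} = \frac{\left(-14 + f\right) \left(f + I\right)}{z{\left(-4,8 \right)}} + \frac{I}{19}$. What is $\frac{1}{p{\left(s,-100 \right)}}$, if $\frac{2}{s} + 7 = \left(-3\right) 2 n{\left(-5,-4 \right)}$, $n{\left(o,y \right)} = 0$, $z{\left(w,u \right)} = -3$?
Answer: $- \frac{133}{506846} \approx -0.00026241$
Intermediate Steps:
$s = - \frac{2}{7}$ ($s = \frac{2}{-7 + \left(-3\right) 2 \cdot 0} = \frac{2}{-7 - 0} = \frac{2}{-7 + 0} = \frac{2}{-7} = 2 \left(- \frac{1}{7}\right) = - \frac{2}{7} \approx -0.28571$)
$p{\left(I,f \right)} = \frac{I}{19} - \frac{\left(-14 + f\right) \left(I + f\right)}{3}$ ($p{\left(I,f \right)} = \frac{\left(-14 + f\right) \left(f + I\right)}{-3} + \frac{I}{19} = \left(-14 + f\right) \left(I + f\right) \left(- \frac{1}{3}\right) + I \frac{1}{19} = - \frac{\left(-14 + f\right) \left(I + f\right)}{3} + \frac{I}{19} = \frac{I}{19} - \frac{\left(-14 + f\right) \left(I + f\right)}{3}$)
$\frac{1}{p{\left(s,-100 \right)}} = \frac{1}{- \frac{\left(-100\right)^{2}}{3} + \frac{14}{3} \left(-100\right) + \frac{269}{57} \left(- \frac{2}{7}\right) - \left(- \frac{2}{21}\right) \left(-100\right)} = \frac{1}{\left(- \frac{1}{3}\right) 10000 - \frac{1400}{3} - \frac{538}{399} - \frac{200}{21}} = \frac{1}{- \frac{10000}{3} - \frac{1400}{3} - \frac{538}{399} - \frac{200}{21}} = \frac{1}{- \frac{506846}{133}} = - \frac{133}{506846}$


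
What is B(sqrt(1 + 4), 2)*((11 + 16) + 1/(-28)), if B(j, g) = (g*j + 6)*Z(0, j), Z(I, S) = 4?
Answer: 4530/7 + 1510*sqrt(5)/7 ≈ 1129.5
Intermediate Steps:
B(j, g) = 24 + 4*g*j (B(j, g) = (g*j + 6)*4 = (6 + g*j)*4 = 24 + 4*g*j)
B(sqrt(1 + 4), 2)*((11 + 16) + 1/(-28)) = (24 + 4*2*sqrt(1 + 4))*((11 + 16) + 1/(-28)) = (24 + 4*2*sqrt(5))*(27 - 1/28) = (24 + 8*sqrt(5))*(755/28) = 4530/7 + 1510*sqrt(5)/7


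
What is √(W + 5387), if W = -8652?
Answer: I*√3265 ≈ 57.14*I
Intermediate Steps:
√(W + 5387) = √(-8652 + 5387) = √(-3265) = I*√3265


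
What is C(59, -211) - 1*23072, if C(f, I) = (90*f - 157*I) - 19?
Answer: 15346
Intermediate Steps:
C(f, I) = -19 - 157*I + 90*f (C(f, I) = (-157*I + 90*f) - 19 = -19 - 157*I + 90*f)
C(59, -211) - 1*23072 = (-19 - 157*(-211) + 90*59) - 1*23072 = (-19 + 33127 + 5310) - 23072 = 38418 - 23072 = 15346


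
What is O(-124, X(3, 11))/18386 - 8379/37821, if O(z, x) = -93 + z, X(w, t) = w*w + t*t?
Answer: -7726831/33113186 ≈ -0.23335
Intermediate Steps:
X(w, t) = t**2 + w**2 (X(w, t) = w**2 + t**2 = t**2 + w**2)
O(-124, X(3, 11))/18386 - 8379/37821 = (-93 - 124)/18386 - 8379/37821 = -217*1/18386 - 8379*1/37821 = -217/18386 - 399/1801 = -7726831/33113186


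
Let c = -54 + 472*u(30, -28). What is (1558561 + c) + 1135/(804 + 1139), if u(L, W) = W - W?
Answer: 3028180236/1943 ≈ 1.5585e+6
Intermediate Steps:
u(L, W) = 0
c = -54 (c = -54 + 472*0 = -54 + 0 = -54)
(1558561 + c) + 1135/(804 + 1139) = (1558561 - 54) + 1135/(804 + 1139) = 1558507 + 1135/1943 = 3028180236/1943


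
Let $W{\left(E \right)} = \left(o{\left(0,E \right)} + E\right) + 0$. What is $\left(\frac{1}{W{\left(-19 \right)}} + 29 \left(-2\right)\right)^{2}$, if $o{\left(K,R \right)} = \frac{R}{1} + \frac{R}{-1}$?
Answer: $\frac{1216609}{361} \approx 3370.1$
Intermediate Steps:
$o{\left(K,R \right)} = 0$ ($o{\left(K,R \right)} = R 1 + R \left(-1\right) = R - R = 0$)
$W{\left(E \right)} = E$ ($W{\left(E \right)} = \left(0 + E\right) + 0 = E + 0 = E$)
$\left(\frac{1}{W{\left(-19 \right)}} + 29 \left(-2\right)\right)^{2} = \left(\frac{1}{-19} + 29 \left(-2\right)\right)^{2} = \left(- \frac{1}{19} - 58\right)^{2} = \left(- \frac{1103}{19}\right)^{2} = \frac{1216609}{361}$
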